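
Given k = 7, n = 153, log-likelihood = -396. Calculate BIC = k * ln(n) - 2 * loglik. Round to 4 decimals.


Compute k*ln(n) = 7*ln(153) = 7*5.030438 = 35.213066.
Then -2*loglik = 792.
BIC = 35.213066 + 792 = 827.213066, which rounds to 827.2131.

827.2131


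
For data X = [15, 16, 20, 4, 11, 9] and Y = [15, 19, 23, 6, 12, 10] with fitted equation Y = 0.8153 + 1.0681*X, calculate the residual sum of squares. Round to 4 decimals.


Compute predicted values, then residuals = yi - yhat_i.
Residuals: [-1.8368, 1.0951, 0.8227, 0.9123, -0.5644, -0.4282].
SSres = sum(residual^2) = 6.5841.

6.5841


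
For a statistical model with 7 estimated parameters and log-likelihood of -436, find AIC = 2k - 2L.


Compute:
2k = 2*7 = 14.
-2*loglik = -2*(-436) = 872.
AIC = 14 + 872 = 886.

886


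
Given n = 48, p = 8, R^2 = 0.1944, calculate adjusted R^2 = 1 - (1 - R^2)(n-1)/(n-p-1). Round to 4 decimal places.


Adjusted R^2 = 1 - (1 - R^2) * (n-1)/(n-p-1).
(1 - R^2) = 0.8056.
(n-1)/(n-p-1) = 47/39.
(1 - R^2) * (n-1) = 0.8056 * 47 = 37.8632.
Divide by (n-p-1): 37.8632 / 39 = 0.9709.
Adj R^2 = 1 - 0.9709 = 0.0291.

0.0291


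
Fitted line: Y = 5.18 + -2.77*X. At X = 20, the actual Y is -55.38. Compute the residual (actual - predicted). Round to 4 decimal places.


Compute yhat = 5.18 + (-2.77)(20) = -50.2200.
Residual = actual - predicted = -55.38 - -50.2200 = -5.1600.

-5.1600


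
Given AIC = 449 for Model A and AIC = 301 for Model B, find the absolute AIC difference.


Compute |449 - 301| = 148.
Model B has the smaller AIC.

148


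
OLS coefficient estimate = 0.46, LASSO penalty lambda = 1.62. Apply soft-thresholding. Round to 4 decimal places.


Check: |0.46| = 0.46 vs lambda = 1.62.
Since |beta| <= lambda, the coefficient is set to 0.
Soft-thresholded coefficient = 0.0000.

0.0000


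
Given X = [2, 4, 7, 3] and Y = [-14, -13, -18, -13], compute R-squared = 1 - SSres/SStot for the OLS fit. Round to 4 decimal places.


The fitted line is Y = -10.7857 + -0.9286*X.
SSres = 4.9286, SStot = 17.0000.
R^2 = 1 - SSres/SStot = 0.7101.

0.7101


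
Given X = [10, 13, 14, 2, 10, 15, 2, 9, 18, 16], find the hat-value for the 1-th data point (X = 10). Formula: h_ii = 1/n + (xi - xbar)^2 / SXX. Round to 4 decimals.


Mean of X: xbar = 10.9000.
SXX = 270.9000.
For X = 10: h = 1/10 + (10 - 10.9000)^2/270.9000 = 0.1030.

0.1030


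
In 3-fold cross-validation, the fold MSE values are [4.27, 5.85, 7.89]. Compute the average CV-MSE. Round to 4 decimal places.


Sum of fold MSEs = 18.0100.
Average = 18.0100 / 3 = 6.0033.

6.0033


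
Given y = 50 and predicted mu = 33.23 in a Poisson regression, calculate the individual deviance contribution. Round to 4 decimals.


Compute y*ln(y/mu) = 50*ln(50/33.23) = 50*0.408570 = 20.428500.
y - mu = 16.77.
D = 2*(20.428500 - (16.77)) = 7.317000, which rounds to 7.3170.

7.3170


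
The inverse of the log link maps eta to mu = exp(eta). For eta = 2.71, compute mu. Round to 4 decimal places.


Apply the inverse link:
mu = e^2.71 = 15.0293.

15.0293


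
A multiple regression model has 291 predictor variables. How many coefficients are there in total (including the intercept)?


Including the intercept, the model has 291 predictor coefficients + 1 intercept.
Total = 292.

292


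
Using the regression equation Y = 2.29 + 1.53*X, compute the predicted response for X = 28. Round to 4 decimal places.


Substitute X = 28 into the equation:
Y = 2.29 + 1.53 * 28 = 2.29 + 42.8400 = 45.1300.

45.1300


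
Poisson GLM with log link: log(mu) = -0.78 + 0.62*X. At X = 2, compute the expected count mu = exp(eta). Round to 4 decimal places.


eta = -0.78 + 0.62 * 2 = 0.4600.
mu = exp(0.4600) = 1.5841.

1.5841


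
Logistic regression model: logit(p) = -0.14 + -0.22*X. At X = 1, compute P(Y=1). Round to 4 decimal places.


Compute z = -0.14 + (-0.22)(1) = -0.3600.
exp(-z) = 1.4333.
P = 1/(1 + 1.4333) = 0.4110.

0.4110


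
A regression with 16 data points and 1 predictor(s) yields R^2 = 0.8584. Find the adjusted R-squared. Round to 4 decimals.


Using the formula:
(1 - 0.8584) = 0.1416.
Multiply by 15/14: 0.1416 * 15 = 2.1240, then 2.1240 / 14 = 0.1517.
Adj R^2 = 1 - 0.1517 = 0.8483.

0.8483


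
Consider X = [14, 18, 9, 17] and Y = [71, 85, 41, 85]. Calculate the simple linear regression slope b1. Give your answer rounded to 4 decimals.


The sample means are xbar = 14.5000 and ybar = 70.5000.
Compute S_xx = 49.0000 and S_xy = 249.0000.
Slope b1 = S_xy / S_xx = 249.0000 / 49.0000 = 5.0816.

5.0816


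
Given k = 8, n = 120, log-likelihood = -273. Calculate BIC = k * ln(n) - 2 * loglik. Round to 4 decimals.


ln(120) = 4.787492.
k * ln(n) = 8 * 4.787492 = 38.299936.
-2L = 546.
BIC = 38.299936 + 546 = 584.299936, which rounds to 584.2999.

584.2999


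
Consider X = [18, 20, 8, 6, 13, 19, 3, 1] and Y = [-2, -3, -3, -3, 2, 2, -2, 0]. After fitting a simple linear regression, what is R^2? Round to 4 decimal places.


Fit the OLS line: b0 = -1.6528, b1 = 0.0480.
SSres = 31.9634.
SStot = 32.8750.
R^2 = 1 - 31.9634/32.8750 = 0.0277.

0.0277


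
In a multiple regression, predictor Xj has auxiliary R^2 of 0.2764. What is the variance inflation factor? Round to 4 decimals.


Using VIF = 1/(1 - R^2_j):
1 - 0.2764 = 0.7236.
VIF = 1.3820.

1.3820


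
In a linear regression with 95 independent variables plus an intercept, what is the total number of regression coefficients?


Total coefficients = number of predictors + 1 (for the intercept).
= 95 + 1 = 96.

96


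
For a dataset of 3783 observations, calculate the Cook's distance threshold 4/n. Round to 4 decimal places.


The threshold is 4/n.
4/3783 = 0.0011.

0.0011


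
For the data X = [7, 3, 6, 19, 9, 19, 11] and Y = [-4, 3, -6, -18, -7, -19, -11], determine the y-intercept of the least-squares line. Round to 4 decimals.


The slope is b1 = -1.2158.
Sample means are xbar = 10.5714 and ybar = -8.8571.
Intercept: b0 = -8.8571 - (-1.2158)(10.5714) = 3.9952.

3.9952


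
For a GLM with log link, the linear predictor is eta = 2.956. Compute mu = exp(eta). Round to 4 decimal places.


Apply the inverse link:
mu = e^2.956 = 19.2209.

19.2209


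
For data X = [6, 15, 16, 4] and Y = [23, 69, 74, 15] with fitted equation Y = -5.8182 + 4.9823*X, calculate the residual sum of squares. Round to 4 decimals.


For each point, residual = actual - predicted.
Residuals: [-1.0756, 0.0837, 0.1014, 0.8890].
Sum of squared residuals = 1.9645.

1.9645


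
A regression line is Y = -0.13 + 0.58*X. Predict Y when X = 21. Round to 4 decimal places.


Predicted value:
Y = -0.13 + (0.58)(21) = -0.13 + 12.1800 = 12.0500.

12.0500


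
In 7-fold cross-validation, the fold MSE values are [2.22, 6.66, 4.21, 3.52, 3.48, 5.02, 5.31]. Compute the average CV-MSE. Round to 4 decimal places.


Add all fold MSEs: 30.4200.
Divide by k = 7: 30.4200/7 = 4.3457.

4.3457


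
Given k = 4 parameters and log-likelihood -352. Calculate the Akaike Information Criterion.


Compute:
2k = 2*4 = 8.
-2*loglik = -2*(-352) = 704.
AIC = 8 + 704 = 712.

712


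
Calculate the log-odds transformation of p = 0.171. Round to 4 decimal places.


Compute the odds: 0.171/0.829 = 0.2063.
Take the natural log: ln(0.2063) = -1.5786.

-1.5786


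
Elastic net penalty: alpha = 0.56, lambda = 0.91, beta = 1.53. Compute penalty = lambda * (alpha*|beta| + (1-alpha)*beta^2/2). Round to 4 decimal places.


L1 component = 0.56 * |1.53| = 0.8568.
L2 component = 0.44 * 1.53^2 / 2 = 0.5150.
Penalty = 0.91 * (0.8568 + 0.5150) = 0.91 * 1.3718 = 1.2483.

1.2483


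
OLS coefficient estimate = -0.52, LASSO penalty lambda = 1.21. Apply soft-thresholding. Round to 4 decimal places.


Check: |-0.52| = 0.52 vs lambda = 1.21.
Since |beta| <= lambda, the coefficient is set to 0.
Soft-thresholded coefficient = 0.0000.

0.0000


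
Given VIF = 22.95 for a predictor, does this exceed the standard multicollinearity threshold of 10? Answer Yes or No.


Compare VIF = 22.95 to the threshold of 10.
22.95 >= 10, so the answer is Yes.

Yes


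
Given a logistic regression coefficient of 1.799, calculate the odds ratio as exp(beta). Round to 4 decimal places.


Odds ratio = exp(beta) = exp(1.799).
= 6.0436.

6.0436


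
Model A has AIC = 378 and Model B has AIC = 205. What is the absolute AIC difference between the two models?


Compute |378 - 205| = 173.
Model B has the smaller AIC.

173


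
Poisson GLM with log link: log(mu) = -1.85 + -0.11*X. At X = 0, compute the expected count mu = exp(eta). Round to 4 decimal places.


eta = -1.85 + -0.11 * 0 = -1.8500.
mu = exp(-1.8500) = 0.1572.

0.1572


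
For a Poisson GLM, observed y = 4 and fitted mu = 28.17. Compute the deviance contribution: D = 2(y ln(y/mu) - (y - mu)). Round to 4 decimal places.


y/mu = 4/28.17 = 0.141995 (approx.), and ln(4/28.17) = -1.951963.
y * ln(y/mu) = 4 * -1.951963 = -7.807852.
y - mu = -24.17.
D = 2 * (-7.807852 - -24.17) = 32.724296, which rounds to 32.7243.

32.7243


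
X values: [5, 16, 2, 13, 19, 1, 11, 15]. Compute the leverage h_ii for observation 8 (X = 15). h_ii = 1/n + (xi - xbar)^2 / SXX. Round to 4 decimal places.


Compute xbar = 10.2500 with n = 8 observations.
SXX = 321.5000.
Leverage = 1/8 + (15 - 10.2500)^2/321.5000 = 0.1952.

0.1952


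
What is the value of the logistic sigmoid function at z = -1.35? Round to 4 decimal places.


exp(1.3500) = 3.8574.
1 + exp(-z) = 4.8574.
sigmoid = 1/4.8574 = 0.2059.

0.2059


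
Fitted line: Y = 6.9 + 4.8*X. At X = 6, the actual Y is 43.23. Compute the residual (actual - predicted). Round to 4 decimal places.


Fitted value at X = 6 is yhat = 6.9 + 4.8*6 = 35.7000.
Residual = 43.23 - 35.7000 = 7.5300.

7.5300


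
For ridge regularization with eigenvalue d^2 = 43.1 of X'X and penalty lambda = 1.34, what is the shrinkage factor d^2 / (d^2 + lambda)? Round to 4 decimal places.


d^2 + lambda = 43.1 + 1.34 = 44.4400.
Shrinkage factor = 43.1/44.4400 = 0.9698.

0.9698


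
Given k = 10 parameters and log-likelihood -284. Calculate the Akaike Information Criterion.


Compute:
2k = 2*10 = 20.
-2*loglik = -2*(-284) = 568.
AIC = 20 + 568 = 588.

588


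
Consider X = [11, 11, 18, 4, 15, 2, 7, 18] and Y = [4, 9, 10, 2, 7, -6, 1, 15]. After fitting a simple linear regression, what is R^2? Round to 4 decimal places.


After computing the OLS fit (b0=-5.0857, b1=0.9615):
SSres = 51.6146, SStot = 291.5000.
R^2 = 1 - 51.6146/291.5000 = 0.8229.

0.8229


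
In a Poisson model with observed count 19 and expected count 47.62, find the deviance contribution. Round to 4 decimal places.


y/mu = 19/47.62 = 0.398992 (approx.), and ln(19/47.62) = -0.918814.
y * ln(y/mu) = 19 * -0.918814 = -17.457466.
y - mu = -28.62.
D = 2 * (-17.457466 - -28.62) = 22.325068, which rounds to 22.3251.

22.3251


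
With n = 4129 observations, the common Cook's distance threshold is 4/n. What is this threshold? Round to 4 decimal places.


The threshold is 4/n.
4/4129 = 0.0010.

0.0010


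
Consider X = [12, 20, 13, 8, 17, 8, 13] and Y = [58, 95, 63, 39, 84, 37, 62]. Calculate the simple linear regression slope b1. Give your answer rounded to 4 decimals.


Calculate xbar = 13.0000, ybar = 62.5714.
S_xx = 116.0000, S_xy = 563.0000.
Using b1 = S_xy / S_xx = 563.0000 / 116.0000, we get b1 = 4.8534.

4.8534


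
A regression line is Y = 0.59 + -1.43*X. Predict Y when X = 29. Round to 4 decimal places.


Plug X = 29 into Y = 0.59 + -1.43*X:
Y = 0.59 + -41.4700 = -40.8800.

-40.8800


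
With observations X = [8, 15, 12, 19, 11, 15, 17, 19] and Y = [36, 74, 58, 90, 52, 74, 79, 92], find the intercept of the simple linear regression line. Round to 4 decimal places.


Compute b1 = 4.9028 from the OLS formula.
With xbar = 14.5000 and ybar = 69.3750, the intercept is:
b0 = 69.3750 - 4.9028 * 14.5000 = -1.7153.

-1.7153


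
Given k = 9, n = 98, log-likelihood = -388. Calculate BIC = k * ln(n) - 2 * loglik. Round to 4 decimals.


ln(98) = 4.584967.
k * ln(n) = 9 * 4.584967 = 41.264703.
-2L = 776.
BIC = 41.264703 + 776 = 817.264703, which rounds to 817.2647.

817.2647


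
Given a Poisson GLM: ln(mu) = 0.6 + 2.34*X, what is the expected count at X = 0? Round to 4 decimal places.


Compute eta = 0.6 + 2.34 * 0 = 0.6000.
Apply inverse link: mu = e^0.6000 = 1.8221.

1.8221


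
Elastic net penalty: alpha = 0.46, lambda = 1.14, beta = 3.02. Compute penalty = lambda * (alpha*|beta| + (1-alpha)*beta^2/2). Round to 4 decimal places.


alpha * |beta| = 0.46 * 3.02 = 1.3892.
(1-alpha) * beta^2/2 = 0.54 * 9.1204/2 = 2.4625.
Total = 1.14 * (1.3892 + 2.4625) = 4.3909.

4.3909


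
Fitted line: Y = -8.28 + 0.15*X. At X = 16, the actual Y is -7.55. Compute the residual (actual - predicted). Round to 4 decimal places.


Fitted value at X = 16 is yhat = -8.28 + 0.15*16 = -5.8800.
Residual = -7.55 - -5.8800 = -1.6700.

-1.6700


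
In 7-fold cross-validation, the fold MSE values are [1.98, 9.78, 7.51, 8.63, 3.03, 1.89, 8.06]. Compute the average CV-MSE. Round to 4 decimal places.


Sum of fold MSEs = 40.8800.
Average = 40.8800 / 7 = 5.8400.

5.8400


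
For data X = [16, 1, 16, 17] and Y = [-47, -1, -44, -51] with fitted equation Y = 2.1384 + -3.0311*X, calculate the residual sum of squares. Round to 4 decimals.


Compute predicted values, then residuals = yi - yhat_i.
Residuals: [-0.6408, -0.1073, 2.3592, -1.6097].
SSres = sum(residual^2) = 8.5791.

8.5791


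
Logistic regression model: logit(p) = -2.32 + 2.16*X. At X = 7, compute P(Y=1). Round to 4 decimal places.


z = -2.32 + 2.16 * 7 = 12.8000.
Sigmoid: P = 1 / (1 + exp(-12.8000)) = 1.0000.

1.0000


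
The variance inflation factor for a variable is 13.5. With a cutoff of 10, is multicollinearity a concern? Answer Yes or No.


Compare VIF = 13.5 to the threshold of 10.
13.5 >= 10, so the answer is Yes.

Yes


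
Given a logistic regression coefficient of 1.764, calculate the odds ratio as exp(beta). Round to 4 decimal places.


The odds ratio is computed as:
OR = e^(1.764) = 5.8357.

5.8357


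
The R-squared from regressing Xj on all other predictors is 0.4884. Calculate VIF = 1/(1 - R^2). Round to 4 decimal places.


Denominator: 1 - 0.4884 = 0.5116.
VIF = 1 / 0.5116 = 1.9547.

1.9547


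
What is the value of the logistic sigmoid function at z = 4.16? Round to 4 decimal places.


Compute exp(-4.1600) = 0.0156.
Sigmoid = 1 / (1 + 0.0156) = 1 / 1.0156 = 0.9846.

0.9846


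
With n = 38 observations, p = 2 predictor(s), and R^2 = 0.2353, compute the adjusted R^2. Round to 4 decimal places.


Using the formula:
(1 - 0.2353) = 0.7647.
Multiply by 37/35: 0.7647 * 37 = 28.2939, then 28.2939 / 35 = 0.8084.
Adj R^2 = 1 - 0.8084 = 0.1916.

0.1916


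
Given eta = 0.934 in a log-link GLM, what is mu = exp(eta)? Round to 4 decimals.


Apply the inverse link:
mu = e^0.934 = 2.5447.

2.5447


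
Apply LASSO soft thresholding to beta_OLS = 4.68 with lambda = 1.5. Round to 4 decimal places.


Check: |4.68| = 4.68 vs lambda = 1.5.
Since |beta| > lambda, coefficient = sign(beta)*(|beta| - lambda) = 3.1800.
Soft-thresholded coefficient = 3.1800.

3.1800


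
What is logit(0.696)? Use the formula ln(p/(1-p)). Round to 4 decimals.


1 - p = 0.304.
p/(1-p) = 2.2895.
logit = ln(2.2895) = 0.8283.

0.8283


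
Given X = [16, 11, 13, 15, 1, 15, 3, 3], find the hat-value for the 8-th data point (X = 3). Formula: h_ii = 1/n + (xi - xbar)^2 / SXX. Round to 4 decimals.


Mean of X: xbar = 9.6250.
SXX = 273.8750.
For X = 3: h = 1/8 + (3 - 9.6250)^2/273.8750 = 0.2853.

0.2853


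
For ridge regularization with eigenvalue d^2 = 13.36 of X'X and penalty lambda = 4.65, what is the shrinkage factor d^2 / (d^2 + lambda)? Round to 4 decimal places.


Denominator = d^2 + lambda = 13.36 + 4.65 = 18.0100.
Shrinkage = 13.36 / 18.0100 = 0.7418.

0.7418


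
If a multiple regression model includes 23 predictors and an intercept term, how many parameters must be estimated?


Including the intercept, the model has 23 predictor coefficients + 1 intercept.
Total = 24.

24


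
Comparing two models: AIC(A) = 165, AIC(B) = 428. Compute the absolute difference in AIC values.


Absolute difference = |165 - 428| = 263.
The model with lower AIC (A) is preferred.

263


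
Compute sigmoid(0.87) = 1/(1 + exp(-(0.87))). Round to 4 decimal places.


First, exp(-0.8700) = 0.4190.
Then sigma(z) = 1/(1 + 0.4190) = 0.7047.

0.7047


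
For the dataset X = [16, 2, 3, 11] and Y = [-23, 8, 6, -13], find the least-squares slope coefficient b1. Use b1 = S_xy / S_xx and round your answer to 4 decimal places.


First compute the means: xbar = 8.0000, ybar = -5.5000.
Then S_xx = sum((xi - xbar)^2) = 134.0000.
S_xy = sum((xi - xbar)(yi - ybar)) = -301.0000.
b1 = S_xy / S_xx = -301.0000 / 134.0000 = -2.2463.

-2.2463


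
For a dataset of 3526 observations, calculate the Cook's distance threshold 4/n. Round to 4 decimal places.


Using the rule of thumb:
Threshold = 4 / 3526 = 0.0011.

0.0011


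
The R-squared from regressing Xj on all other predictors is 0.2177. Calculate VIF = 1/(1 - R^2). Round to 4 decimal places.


Using VIF = 1/(1 - R^2_j):
1 - 0.2177 = 0.7823.
VIF = 1.2783.

1.2783


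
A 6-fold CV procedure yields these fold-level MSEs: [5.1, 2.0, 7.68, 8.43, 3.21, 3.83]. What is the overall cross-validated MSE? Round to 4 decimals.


Add all fold MSEs: 30.2500.
Divide by k = 6: 30.2500/6 = 5.0417.

5.0417


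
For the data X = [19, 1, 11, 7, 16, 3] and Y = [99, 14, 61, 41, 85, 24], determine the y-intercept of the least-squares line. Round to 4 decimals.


First find the slope: b1 = 4.7241.
Means: xbar = 9.5000, ybar = 54.0000.
b0 = ybar - b1 * xbar = 54.0000 - 4.7241 * 9.5000 = 9.1213.

9.1213


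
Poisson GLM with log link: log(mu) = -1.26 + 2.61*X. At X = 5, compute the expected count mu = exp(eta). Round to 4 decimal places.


Compute eta = -1.26 + 2.61 * 5 = 11.7900.
Apply inverse link: mu = e^11.7900 = 131926.4699.

131926.4699


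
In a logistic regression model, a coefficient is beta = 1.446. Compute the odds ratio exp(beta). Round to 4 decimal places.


The odds ratio is computed as:
OR = e^(1.446) = 4.2461.

4.2461


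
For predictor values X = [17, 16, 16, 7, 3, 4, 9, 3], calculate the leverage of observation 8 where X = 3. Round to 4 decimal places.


Mean of X: xbar = 9.3750.
SXX = 261.8750.
For X = 3: h = 1/8 + (3 - 9.3750)^2/261.8750 = 0.2802.

0.2802


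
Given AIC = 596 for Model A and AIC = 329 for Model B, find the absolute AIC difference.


Absolute difference = |596 - 329| = 267.
The model with lower AIC (B) is preferred.

267


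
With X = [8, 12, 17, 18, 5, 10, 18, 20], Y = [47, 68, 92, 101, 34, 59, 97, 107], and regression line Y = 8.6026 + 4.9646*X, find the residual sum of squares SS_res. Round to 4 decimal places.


Compute predicted values, then residuals = yi - yhat_i.
Residuals: [-1.3194, -0.1778, -1.0008, 3.0346, 0.5744, 0.7514, -0.9654, -0.8946].
SSres = sum(residual^2) = 14.6097.

14.6097


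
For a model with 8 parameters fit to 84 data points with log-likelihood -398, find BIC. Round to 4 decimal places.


k * ln(n) = 8 * ln(84) = 8 * 4.430817 = 35.446536.
-2 * loglik = -2 * (-398) = 796.
BIC = 35.446536 + 796 = 831.446536, which rounds to 831.4465.

831.4465


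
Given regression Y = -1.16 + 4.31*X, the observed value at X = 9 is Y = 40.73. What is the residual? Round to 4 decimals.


Compute yhat = -1.16 + (4.31)(9) = 37.6300.
Residual = actual - predicted = 40.73 - 37.6300 = 3.1000.

3.1000


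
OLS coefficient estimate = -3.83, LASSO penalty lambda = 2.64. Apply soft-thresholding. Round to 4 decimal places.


Check: |-3.83| = 3.83 vs lambda = 2.64.
Since |beta| > lambda, coefficient = sign(beta)*(|beta| - lambda) = -1.1900.
Soft-thresholded coefficient = -1.1900.

-1.1900


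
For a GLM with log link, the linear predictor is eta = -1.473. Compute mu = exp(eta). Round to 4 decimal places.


The inverse log link gives:
mu = exp(-1.473) = 0.2292.

0.2292


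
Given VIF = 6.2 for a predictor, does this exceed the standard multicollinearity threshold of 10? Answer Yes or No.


Check: VIF = 6.2 vs threshold = 10.
Since 6.2 < 10, the answer is No.

No


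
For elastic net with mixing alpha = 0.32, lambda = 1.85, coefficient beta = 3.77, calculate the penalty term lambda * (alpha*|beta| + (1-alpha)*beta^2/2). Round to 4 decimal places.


L1 component = 0.32 * |3.77| = 1.2064.
L2 component = 0.68 * 3.77^2 / 2 = 4.8324.
Penalty = 1.85 * (1.2064 + 4.8324) = 1.85 * 6.0388 = 11.1718.

11.1718


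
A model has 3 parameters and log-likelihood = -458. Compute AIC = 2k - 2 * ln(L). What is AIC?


Compute:
2k = 2*3 = 6.
-2*loglik = -2*(-458) = 916.
AIC = 6 + 916 = 922.

922


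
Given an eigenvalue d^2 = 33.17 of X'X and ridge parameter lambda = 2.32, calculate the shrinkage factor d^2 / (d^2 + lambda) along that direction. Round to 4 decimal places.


Denominator = d^2 + lambda = 33.17 + 2.32 = 35.4900.
Shrinkage = 33.17 / 35.4900 = 0.9346.

0.9346


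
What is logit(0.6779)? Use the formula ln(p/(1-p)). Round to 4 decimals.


Compute the odds: 0.6779/0.3221 = 2.1046.
Take the natural log: ln(2.1046) = 0.7441.

0.7441


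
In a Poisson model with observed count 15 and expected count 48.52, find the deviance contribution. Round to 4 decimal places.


Compute y*ln(y/mu) = 15*ln(15/48.52) = 15*-1.173926 = -17.608890.
y - mu = -33.52.
D = 2*(-17.608890 - (-33.52)) = 31.822220, which rounds to 31.8222.

31.8222


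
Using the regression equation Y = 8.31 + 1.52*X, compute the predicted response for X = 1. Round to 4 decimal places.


Substitute X = 1 into the equation:
Y = 8.31 + 1.52 * 1 = 8.31 + 1.5200 = 9.8300.

9.8300


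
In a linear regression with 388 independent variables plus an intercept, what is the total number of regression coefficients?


Each predictor gets one coefficient, plus one intercept.
Total parameters = 388 + 1 = 389.

389


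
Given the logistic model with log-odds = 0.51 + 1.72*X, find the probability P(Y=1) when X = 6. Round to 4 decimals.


z = 0.51 + 1.72 * 6 = 10.8300.
Sigmoid: P = 1 / (1 + exp(-10.8300)) = 1.0000.

1.0000


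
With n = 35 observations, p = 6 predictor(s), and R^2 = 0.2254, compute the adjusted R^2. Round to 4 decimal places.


Adjusted R^2 = 1 - (1 - R^2) * (n-1)/(n-p-1).
(1 - R^2) = 0.7746.
(n-1)/(n-p-1) = 34/28.
(1 - R^2) * (n-1) = 0.7746 * 34 = 26.3364.
Divide by (n-p-1): 26.3364 / 28 = 0.9406.
Adj R^2 = 1 - 0.9406 = 0.0594.

0.0594


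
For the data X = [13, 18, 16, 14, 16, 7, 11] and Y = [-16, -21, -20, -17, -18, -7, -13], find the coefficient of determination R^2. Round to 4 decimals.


After computing the OLS fit (b0=1.2727, b1=-1.2727):
SSres = 3.6364, SStot = 136.0000.
R^2 = 1 - 3.6364/136.0000 = 0.9733.

0.9733


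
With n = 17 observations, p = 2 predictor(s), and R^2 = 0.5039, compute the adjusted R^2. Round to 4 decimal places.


Adjusted R^2 = 1 - (1 - R^2) * (n-1)/(n-p-1).
(1 - R^2) = 0.4961.
(n-1)/(n-p-1) = 16/14.
(1 - R^2) * (n-1) = 0.4961 * 16 = 7.9376.
Divide by (n-p-1): 7.9376 / 14 = 0.5670.
Adj R^2 = 1 - 0.5670 = 0.4330.

0.4330


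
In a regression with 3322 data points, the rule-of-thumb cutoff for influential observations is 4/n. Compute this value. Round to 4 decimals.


Cook's distance cutoff = 4/n = 4/3322.
= 0.0012.

0.0012


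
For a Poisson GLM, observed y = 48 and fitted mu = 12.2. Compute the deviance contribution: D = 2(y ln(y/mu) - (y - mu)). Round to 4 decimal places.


Compute y*ln(y/mu) = 48*ln(48/12.2) = 48*1.369765 = 65.748720.
y - mu = 35.8.
D = 2*(65.748720 - (35.8)) = 59.897440, which rounds to 59.8974.

59.8974


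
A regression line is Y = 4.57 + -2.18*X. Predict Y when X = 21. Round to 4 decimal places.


Plug X = 21 into Y = 4.57 + -2.18*X:
Y = 4.57 + -45.7800 = -41.2100.

-41.2100


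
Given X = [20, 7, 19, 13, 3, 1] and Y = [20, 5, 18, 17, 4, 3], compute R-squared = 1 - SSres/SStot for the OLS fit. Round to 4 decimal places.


The fitted line is Y = 1.2438 + 0.9450*X.
SSres = 22.3440, SStot = 314.8333.
R^2 = 1 - SSres/SStot = 0.9290.

0.9290


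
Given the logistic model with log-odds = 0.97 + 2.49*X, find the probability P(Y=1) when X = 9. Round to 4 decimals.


Compute z = 0.97 + (2.49)(9) = 23.3800.
exp(-z) = 0.0000.
P = 1/(1 + 0.0000) = 1.0000.

1.0000


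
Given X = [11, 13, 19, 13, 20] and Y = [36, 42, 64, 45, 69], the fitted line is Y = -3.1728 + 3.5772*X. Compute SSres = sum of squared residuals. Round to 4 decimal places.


Predicted values from Y = -3.1728 + 3.5772*X.
Residuals: [-0.1764, -1.3308, -0.7940, 1.6692, 0.6288].
SSres = 5.6142.

5.6142


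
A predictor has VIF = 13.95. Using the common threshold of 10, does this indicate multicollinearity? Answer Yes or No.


The threshold is 10.
VIF = 13.95 is >= 10.
Multicollinearity indication: Yes.

Yes


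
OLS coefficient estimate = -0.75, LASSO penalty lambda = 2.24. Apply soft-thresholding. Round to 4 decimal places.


|beta_OLS| = 0.75.
lambda = 2.24.
Since |beta| <= lambda, the coefficient is set to 0.
Result = 0.0000.

0.0000


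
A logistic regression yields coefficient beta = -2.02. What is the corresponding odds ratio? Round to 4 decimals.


The odds ratio is computed as:
OR = e^(-2.02) = 0.1327.

0.1327


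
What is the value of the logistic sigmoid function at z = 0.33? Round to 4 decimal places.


Compute exp(-0.3300) = 0.7189.
Sigmoid = 1 / (1 + 0.7189) = 1 / 1.7189 = 0.5818.

0.5818


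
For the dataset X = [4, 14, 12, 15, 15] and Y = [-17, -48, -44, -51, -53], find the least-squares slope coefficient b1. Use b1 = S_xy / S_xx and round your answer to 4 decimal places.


First compute the means: xbar = 12.0000, ybar = -42.6000.
Then S_xx = sum((xi - xbar)^2) = 86.0000.
S_xy = sum((xi - xbar)(yi - ybar)) = -272.0000.
b1 = S_xy / S_xx = -272.0000 / 86.0000 = -3.1628.

-3.1628


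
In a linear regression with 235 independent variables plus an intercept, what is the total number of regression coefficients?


Total coefficients = number of predictors + 1 (for the intercept).
= 235 + 1 = 236.

236


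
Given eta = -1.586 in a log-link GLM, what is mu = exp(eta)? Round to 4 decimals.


The inverse log link gives:
mu = exp(-1.586) = 0.2047.

0.2047


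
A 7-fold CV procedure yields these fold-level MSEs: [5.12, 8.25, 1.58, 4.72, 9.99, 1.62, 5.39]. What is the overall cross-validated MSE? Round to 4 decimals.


Sum of fold MSEs = 36.6700.
Average = 36.6700 / 7 = 5.2386.

5.2386


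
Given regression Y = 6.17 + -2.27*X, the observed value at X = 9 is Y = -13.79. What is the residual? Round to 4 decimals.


Compute yhat = 6.17 + (-2.27)(9) = -14.2600.
Residual = actual - predicted = -13.79 - -14.2600 = 0.4700.

0.4700


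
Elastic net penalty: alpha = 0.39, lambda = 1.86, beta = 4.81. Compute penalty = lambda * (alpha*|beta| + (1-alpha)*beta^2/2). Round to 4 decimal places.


alpha * |beta| = 0.39 * 4.81 = 1.8759.
(1-alpha) * beta^2/2 = 0.61 * 23.1361/2 = 7.0565.
Total = 1.86 * (1.8759 + 7.0565) = 16.6143.

16.6143


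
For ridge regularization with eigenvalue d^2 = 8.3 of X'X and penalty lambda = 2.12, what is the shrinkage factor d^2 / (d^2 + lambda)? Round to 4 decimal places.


Compute the denominator: 8.3 + 2.12 = 10.4200.
Shrinkage factor = 8.3 / 10.4200 = 0.7965.

0.7965


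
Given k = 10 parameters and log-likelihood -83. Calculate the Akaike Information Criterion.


AIC = 2*10 - 2*(-83).
= 20 + 166 = 186.

186


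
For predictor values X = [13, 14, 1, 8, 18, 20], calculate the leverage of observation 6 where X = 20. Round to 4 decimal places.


n = 6, xbar = 12.3333.
SXX = sum((xi - xbar)^2) = 241.3333.
h = 1/6 + (20 - 12.3333)^2 / 241.3333 = 0.4102.

0.4102


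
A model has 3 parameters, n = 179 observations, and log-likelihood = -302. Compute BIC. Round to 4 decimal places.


Compute k*ln(n) = 3*ln(179) = 3*5.187386 = 15.562158.
Then -2*loglik = 604.
BIC = 15.562158 + 604 = 619.562158, which rounds to 619.5622.

619.5622


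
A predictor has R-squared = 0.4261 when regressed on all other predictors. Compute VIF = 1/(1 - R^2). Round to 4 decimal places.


Using VIF = 1/(1 - R^2_j):
1 - 0.4261 = 0.5739.
VIF = 1.7425.

1.7425


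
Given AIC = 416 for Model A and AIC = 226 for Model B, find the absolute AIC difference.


|AIC_A - AIC_B| = |416 - 226| = 190.
Model B is preferred (lower AIC).

190


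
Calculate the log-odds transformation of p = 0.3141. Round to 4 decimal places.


The odds are p/(1-p) = 0.3141 / 0.6859 = 0.4579.
logit(p) = ln(0.4579) = -0.7810.

-0.7810


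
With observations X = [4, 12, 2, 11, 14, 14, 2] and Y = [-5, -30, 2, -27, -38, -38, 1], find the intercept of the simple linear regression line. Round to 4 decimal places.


Compute b1 = -3.2504 from the OLS formula.
With xbar = 8.4286 and ybar = -19.2857, the intercept is:
b0 = -19.2857 - -3.2504 * 8.4286 = 8.1104.

8.1104


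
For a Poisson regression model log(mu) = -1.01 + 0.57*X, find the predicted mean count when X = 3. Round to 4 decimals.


eta = -1.01 + 0.57 * 3 = 0.7000.
mu = exp(0.7000) = 2.0138.

2.0138


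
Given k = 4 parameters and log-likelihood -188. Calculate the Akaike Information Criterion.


AIC = 2*4 - 2*(-188).
= 8 + 376 = 384.

384


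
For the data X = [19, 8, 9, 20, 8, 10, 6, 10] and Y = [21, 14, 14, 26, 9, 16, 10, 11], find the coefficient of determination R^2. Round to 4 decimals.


After computing the OLS fit (b0=3.6279, b1=1.0220):
SSres = 34.7817, SStot = 236.8750.
R^2 = 1 - 34.7817/236.8750 = 0.8532.

0.8532


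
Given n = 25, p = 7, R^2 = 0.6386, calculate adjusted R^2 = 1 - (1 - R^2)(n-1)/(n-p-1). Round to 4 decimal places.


Adjusted R^2 = 1 - (1 - R^2) * (n-1)/(n-p-1).
(1 - R^2) = 0.3614.
(n-1)/(n-p-1) = 24/17.
(1 - R^2) * (n-1) = 0.3614 * 24 = 8.6736.
Divide by (n-p-1): 8.6736 / 17 = 0.5102.
Adj R^2 = 1 - 0.5102 = 0.4898.

0.4898


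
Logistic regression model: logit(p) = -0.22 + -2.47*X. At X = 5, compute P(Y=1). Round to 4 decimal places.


Linear predictor: z = -0.22 + -2.47 * 5 = -12.5700.
P = 1/(1 + exp(12.5700)) = 1/(1 + 287793.9351) = 0.0000.

0.0000


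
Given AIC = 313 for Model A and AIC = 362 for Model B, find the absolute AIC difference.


Absolute difference = |313 - 362| = 49.
The model with lower AIC (A) is preferred.

49


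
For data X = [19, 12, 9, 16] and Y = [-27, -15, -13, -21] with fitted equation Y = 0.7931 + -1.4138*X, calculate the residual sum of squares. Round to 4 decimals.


Compute predicted values, then residuals = yi - yhat_i.
Residuals: [-0.9309, 1.1725, -1.0689, 0.8277].
SSres = sum(residual^2) = 4.0690.

4.0690


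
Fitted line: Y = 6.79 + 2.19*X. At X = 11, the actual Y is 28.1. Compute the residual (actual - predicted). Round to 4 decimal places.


Fitted value at X = 11 is yhat = 6.79 + 2.19*11 = 30.8800.
Residual = 28.1 - 30.8800 = -2.7800.

-2.7800


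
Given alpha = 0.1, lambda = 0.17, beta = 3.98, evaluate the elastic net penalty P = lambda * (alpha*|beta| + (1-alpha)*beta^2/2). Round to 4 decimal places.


L1 component = 0.1 * |3.98| = 0.3980.
L2 component = 0.9 * 3.98^2 / 2 = 7.1282.
Penalty = 0.17 * (0.3980 + 7.1282) = 0.17 * 7.5262 = 1.2795.

1.2795


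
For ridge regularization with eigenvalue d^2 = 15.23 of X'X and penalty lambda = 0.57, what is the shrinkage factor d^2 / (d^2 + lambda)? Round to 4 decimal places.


Compute the denominator: 15.23 + 0.57 = 15.8000.
Shrinkage factor = 15.23 / 15.8000 = 0.9639.

0.9639


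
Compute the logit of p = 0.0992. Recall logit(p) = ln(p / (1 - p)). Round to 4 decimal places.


The odds are p/(1-p) = 0.0992 / 0.9008 = 0.1101.
logit(p) = ln(0.1101) = -2.2061.

-2.2061


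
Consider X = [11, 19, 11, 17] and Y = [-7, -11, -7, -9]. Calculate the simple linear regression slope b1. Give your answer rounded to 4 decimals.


Calculate xbar = 14.5000, ybar = -8.5000.
S_xx = 51.0000, S_xy = -23.0000.
Using b1 = S_xy / S_xx = -23.0000 / 51.0000, we get b1 = -0.4510.

-0.4510


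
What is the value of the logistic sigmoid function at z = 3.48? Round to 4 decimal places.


First, exp(-3.4800) = 0.0308.
Then sigma(z) = 1/(1 + 0.0308) = 0.9701.

0.9701


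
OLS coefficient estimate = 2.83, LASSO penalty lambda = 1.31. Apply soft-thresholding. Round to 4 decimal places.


Absolute value: |2.83| = 2.83.
Compare to lambda = 1.31.
Since |beta| > lambda, coefficient = sign(beta)*(|beta| - lambda) = 1.5200.

1.5200


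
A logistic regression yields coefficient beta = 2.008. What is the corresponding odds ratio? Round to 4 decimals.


The odds ratio is computed as:
OR = e^(2.008) = 7.4484.

7.4484


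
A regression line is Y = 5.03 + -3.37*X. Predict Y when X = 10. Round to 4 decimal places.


Predicted value:
Y = 5.03 + (-3.37)(10) = 5.03 + -33.7000 = -28.6700.

-28.6700


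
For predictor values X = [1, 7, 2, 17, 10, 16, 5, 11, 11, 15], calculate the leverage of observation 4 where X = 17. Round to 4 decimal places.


n = 10, xbar = 9.5000.
SXX = sum((xi - xbar)^2) = 288.5000.
h = 1/10 + (17 - 9.5000)^2 / 288.5000 = 0.2950.

0.2950


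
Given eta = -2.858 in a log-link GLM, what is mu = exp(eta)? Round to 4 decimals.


The inverse log link gives:
mu = exp(-2.858) = 0.0574.

0.0574


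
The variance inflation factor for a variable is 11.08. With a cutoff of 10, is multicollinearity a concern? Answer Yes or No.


Check: VIF = 11.08 vs threshold = 10.
Since 11.08 >= 10, the answer is Yes.

Yes


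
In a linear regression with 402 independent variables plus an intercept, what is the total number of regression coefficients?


Including the intercept, the model has 402 predictor coefficients + 1 intercept.
Total = 403.

403


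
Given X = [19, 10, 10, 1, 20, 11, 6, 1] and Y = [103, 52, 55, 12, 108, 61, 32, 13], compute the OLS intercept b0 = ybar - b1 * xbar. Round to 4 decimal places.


First find the slope: b1 = 5.0737.
Means: xbar = 9.7500, ybar = 54.5000.
b0 = ybar - b1 * xbar = 54.5000 - 5.0737 * 9.7500 = 5.0313.

5.0313


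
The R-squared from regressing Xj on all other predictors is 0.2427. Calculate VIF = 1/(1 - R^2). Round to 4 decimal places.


VIF = 1 / (1 - 0.2427).
= 1 / 0.7573 = 1.3205.

1.3205


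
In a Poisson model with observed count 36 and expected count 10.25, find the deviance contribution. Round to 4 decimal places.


First: ln(36/10.25) = 1.256241.
Then: 36 * 1.256241 = 45.224676.
y - mu = 36 - 10.25 = 25.75.
D = 2(45.224676 - 25.75) = 38.949352, which rounds to 38.9494.

38.9494


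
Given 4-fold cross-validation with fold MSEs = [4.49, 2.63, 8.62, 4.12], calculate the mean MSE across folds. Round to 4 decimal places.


Sum of fold MSEs = 19.8600.
Average = 19.8600 / 4 = 4.9650.

4.9650


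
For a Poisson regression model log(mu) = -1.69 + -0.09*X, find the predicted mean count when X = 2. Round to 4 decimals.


Linear predictor: eta = -1.69 + (-0.09)(2) = -1.8700.
Expected count: mu = exp(-1.8700) = 0.1541.

0.1541


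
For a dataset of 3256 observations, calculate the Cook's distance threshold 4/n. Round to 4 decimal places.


Using the rule of thumb:
Threshold = 4 / 3256 = 0.0012.

0.0012


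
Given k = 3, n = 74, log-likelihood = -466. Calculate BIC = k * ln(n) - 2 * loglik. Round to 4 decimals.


ln(74) = 4.304065.
k * ln(n) = 3 * 4.304065 = 12.912195.
-2L = 932.
BIC = 12.912195 + 932 = 944.912195, which rounds to 944.9122.

944.9122


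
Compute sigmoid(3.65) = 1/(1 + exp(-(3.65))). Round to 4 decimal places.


exp(-3.6500) = 0.0260.
1 + exp(-z) = 1.0260.
sigmoid = 1/1.0260 = 0.9747.

0.9747


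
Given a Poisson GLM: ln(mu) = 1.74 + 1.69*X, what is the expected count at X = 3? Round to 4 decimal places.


eta = 1.74 + 1.69 * 3 = 6.8100.
mu = exp(6.8100) = 906.8708.

906.8708


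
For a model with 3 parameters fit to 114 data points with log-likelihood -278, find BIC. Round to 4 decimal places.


Compute k*ln(n) = 3*ln(114) = 3*4.736198 = 14.208594.
Then -2*loglik = 556.
BIC = 14.208594 + 556 = 570.208594, which rounds to 570.2086.

570.2086


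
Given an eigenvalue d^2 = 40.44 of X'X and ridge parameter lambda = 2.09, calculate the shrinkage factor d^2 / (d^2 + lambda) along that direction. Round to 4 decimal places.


Denominator = d^2 + lambda = 40.44 + 2.09 = 42.5300.
Shrinkage = 40.44 / 42.5300 = 0.9509.

0.9509


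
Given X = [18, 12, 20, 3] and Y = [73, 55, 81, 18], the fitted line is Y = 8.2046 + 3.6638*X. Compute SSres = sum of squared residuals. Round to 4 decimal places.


Predicted values from Y = 8.2046 + 3.6638*X.
Residuals: [-1.1530, 2.8298, -0.4806, -1.1960].
SSres = 10.9986.

10.9986


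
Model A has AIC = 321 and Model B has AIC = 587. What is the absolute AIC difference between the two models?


|AIC_A - AIC_B| = |321 - 587| = 266.
Model A is preferred (lower AIC).

266


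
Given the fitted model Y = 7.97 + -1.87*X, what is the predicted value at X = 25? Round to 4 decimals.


Substitute X = 25 into the equation:
Y = 7.97 + -1.87 * 25 = 7.97 + -46.7500 = -38.7800.

-38.7800


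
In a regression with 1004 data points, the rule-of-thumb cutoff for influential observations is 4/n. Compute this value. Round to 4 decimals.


Cook's distance cutoff = 4/n = 4/1004.
= 0.0040.

0.0040


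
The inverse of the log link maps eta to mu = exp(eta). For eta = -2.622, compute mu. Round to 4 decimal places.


Apply the inverse link:
mu = e^-2.622 = 0.0727.

0.0727


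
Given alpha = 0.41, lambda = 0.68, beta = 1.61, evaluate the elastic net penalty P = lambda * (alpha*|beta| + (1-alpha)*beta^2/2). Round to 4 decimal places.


alpha * |beta| = 0.41 * 1.61 = 0.6601.
(1-alpha) * beta^2/2 = 0.59 * 2.5921/2 = 0.7647.
Total = 0.68 * (0.6601 + 0.7647) = 0.9688.

0.9688


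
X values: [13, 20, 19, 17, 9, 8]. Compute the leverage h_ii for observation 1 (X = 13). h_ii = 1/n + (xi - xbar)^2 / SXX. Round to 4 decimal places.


Compute xbar = 14.3333 with n = 6 observations.
SXX = 131.3333.
Leverage = 1/6 + (13 - 14.3333)^2/131.3333 = 0.1802.

0.1802


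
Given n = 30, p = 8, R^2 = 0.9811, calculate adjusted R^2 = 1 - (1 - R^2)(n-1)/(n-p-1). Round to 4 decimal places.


Using the formula:
(1 - 0.9811) = 0.0189.
Multiply by 29/21: 0.0189 * 29 = 0.5481, then 0.5481 / 21 = 0.0261.
Adj R^2 = 1 - 0.0261 = 0.9739.

0.9739


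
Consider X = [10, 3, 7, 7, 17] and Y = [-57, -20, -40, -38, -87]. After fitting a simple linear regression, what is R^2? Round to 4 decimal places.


After computing the OLS fit (b0=-5.9044, b1=-4.8290):
SSres = 12.0202, SStot = 2549.2000.
R^2 = 1 - 12.0202/2549.2000 = 0.9953.

0.9953


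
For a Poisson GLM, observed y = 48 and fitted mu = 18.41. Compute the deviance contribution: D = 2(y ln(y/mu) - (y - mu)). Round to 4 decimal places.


First: ln(48/18.41) = 0.958307.
Then: 48 * 0.958307 = 45.998736.
y - mu = 48 - 18.41 = 29.59.
D = 2(45.998736 - 29.59) = 32.817472, which rounds to 32.8175.

32.8175


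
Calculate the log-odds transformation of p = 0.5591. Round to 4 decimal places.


The odds are p/(1-p) = 0.5591 / 0.4409 = 1.2681.
logit(p) = ln(1.2681) = 0.2375.

0.2375


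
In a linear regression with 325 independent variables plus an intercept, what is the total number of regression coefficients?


Including the intercept, the model has 325 predictor coefficients + 1 intercept.
Total = 326.

326


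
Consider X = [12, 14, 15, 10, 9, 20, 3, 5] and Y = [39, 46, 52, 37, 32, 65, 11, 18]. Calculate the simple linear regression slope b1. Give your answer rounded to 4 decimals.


First compute the means: xbar = 11.0000, ybar = 37.5000.
Then S_xx = sum((xi - xbar)^2) = 212.0000.
S_xy = sum((xi - xbar)(yi - ybar)) = 673.0000.
b1 = S_xy / S_xx = 673.0000 / 212.0000 = 3.1745.

3.1745
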